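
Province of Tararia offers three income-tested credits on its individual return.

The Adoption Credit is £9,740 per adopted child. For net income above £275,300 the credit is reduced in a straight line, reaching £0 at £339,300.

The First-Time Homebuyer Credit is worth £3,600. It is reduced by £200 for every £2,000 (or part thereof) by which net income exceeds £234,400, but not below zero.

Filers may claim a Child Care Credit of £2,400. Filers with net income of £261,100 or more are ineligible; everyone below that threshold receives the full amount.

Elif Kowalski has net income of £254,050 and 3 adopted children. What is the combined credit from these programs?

Adoption Credit: base = 3 × £9,740 = £29,220. £254,050 is at or below the £275,300 threshold, so the full £29,220 applies.
First-Time Homebuyer Credit: income exceeds £234,400 by £19,650, which is 10 full-or-partial £2,000 increments; reduction = 10 × £200 = £2,000, leaving £1,600.
Child Care Credit: £254,050 is below the £261,100 cutoff, so the full £2,400 applies.
Total: £29,220 + £1,600 + £2,400 = £33,220.

£33,220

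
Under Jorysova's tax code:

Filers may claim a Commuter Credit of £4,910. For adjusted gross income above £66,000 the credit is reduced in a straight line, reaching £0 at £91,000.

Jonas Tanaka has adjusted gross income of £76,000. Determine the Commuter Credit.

£2,946

Commuter Credit: £76,000 is £10,000 into a £25,000 phase-out range, leaving 15,000/25,000 of the credit: £4,910 × 15,000/25,000 = £2,946.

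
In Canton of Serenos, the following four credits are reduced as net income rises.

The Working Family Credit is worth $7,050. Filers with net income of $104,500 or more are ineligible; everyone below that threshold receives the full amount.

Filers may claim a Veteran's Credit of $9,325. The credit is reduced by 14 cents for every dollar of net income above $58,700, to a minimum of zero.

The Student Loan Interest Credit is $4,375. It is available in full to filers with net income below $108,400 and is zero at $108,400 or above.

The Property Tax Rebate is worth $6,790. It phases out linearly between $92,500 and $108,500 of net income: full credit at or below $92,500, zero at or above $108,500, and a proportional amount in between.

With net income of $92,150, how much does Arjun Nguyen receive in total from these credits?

$22,857

Working Family Credit: $92,150 is below the $104,500 cutoff, so the full $7,050 applies.
Veteran's Credit: 14% of the $33,450 excess over $58,700 is $4,683; credit = $9,325 − $4,683 = $4,642.
Student Loan Interest Credit: $92,150 is below the $108,400 cutoff, so the full $4,375 applies.
Property Tax Rebate: $92,150 is at or below the $92,500 threshold, so the full $6,790 applies.
Total: $7,050 + $4,642 + $4,375 + $6,790 = $22,857.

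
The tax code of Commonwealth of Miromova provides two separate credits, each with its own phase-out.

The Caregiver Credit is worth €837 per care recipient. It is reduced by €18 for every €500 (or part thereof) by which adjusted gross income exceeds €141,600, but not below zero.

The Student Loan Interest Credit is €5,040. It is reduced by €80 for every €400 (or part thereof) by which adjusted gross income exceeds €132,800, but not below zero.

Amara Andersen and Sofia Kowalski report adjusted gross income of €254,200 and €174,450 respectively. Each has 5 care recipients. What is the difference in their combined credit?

€2,880

Amara (€254,200): Caregiver Credit: base = 5 × €837 = €4,185. income exceeds €141,600 by €112,600, which is 226 full-or-partial €500 increments; reduction = 226 × €18 = €4,068, leaving €117. Student Loan Interest Credit: income exceeds €132,800 by €121,400 → 304 increments × €80 = €24,320 ≥ base, so the credit is €0. total €117 + €0 = €117
Sofia (€174,450): Caregiver Credit: base = 5 × €837 = €4,185. income exceeds €141,600 by €32,850, which is 66 full-or-partial €500 increments; reduction = 66 × €18 = €1,188, leaving €2,997. Student Loan Interest Credit: income exceeds €132,800 by €41,650 → 105 increments × €80 = €8,400 ≥ base, so the credit is €0. total €2,997 + €0 = €2,997
Difference: |€117 − €2,997| = €2,880.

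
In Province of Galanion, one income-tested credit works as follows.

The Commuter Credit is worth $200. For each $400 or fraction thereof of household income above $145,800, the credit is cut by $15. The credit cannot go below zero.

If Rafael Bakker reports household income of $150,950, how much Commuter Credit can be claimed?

$5

Commuter Credit: income exceeds $145,800 by $5,150, which is 13 full-or-partial $400 increments; reduction = 13 × $15 = $195, leaving $5.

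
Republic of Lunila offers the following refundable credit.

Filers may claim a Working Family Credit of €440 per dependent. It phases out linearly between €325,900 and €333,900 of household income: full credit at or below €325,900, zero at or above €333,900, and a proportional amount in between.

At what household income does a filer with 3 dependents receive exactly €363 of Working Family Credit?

€331,700

Full credit = 3 × €440 = €1,320.
€363 is 363/1,320 of the full €1,320, so 957/1,320 of the €8,000 range has been used: income = €325,900 + €8,000 × 957/1,320 = €331,700.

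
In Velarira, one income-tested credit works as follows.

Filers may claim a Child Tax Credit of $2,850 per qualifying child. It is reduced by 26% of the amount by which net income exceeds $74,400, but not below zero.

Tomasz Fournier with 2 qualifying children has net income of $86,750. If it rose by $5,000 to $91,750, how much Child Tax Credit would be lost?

$1,300

At $86,750 — base = 2 × $2,850 = $5,700. 26% of the $12,350 excess over $74,400 is $3,211; credit = $5,700 − $3,211 = $2,489.
At $91,750 — base = 2 × $2,850 = $5,700. 26% of the $17,350 excess over $74,400 is $4,511; credit = $5,700 − $4,511 = $1,189.
Lost: $2,489 − $1,189 = $1,300.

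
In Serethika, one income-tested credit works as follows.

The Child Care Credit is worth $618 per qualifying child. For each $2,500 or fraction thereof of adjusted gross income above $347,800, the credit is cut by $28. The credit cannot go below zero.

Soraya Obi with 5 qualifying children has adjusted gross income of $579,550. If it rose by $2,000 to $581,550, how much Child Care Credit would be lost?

$28

At $579,550 — base = 5 × $618 = $3,090. income exceeds $347,800 by $231,750, which is 93 full-or-partial $2,500 increments; reduction = 93 × $28 = $2,604, leaving $486.
At $581,550 — base = 5 × $618 = $3,090. income exceeds $347,800 by $233,750, which is 94 full-or-partial $2,500 increments; reduction = 94 × $28 = $2,632, leaving $458.
Lost: $486 − $458 = $28.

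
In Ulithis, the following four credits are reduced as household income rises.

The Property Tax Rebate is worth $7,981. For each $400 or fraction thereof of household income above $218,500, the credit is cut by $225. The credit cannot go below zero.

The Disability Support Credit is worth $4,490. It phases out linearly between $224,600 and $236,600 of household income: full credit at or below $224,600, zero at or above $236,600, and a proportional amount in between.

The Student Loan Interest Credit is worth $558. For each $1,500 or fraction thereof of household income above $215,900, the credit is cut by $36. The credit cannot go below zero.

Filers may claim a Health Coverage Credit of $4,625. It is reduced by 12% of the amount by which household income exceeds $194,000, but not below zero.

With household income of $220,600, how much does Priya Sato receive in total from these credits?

$12,968

Property Tax Rebate: income exceeds $218,500 by $2,100, which is 6 full-or-partial $400 increments; reduction = 6 × $225 = $1,350, leaving $6,631.
Disability Support Credit: $220,600 is at or below the $224,600 threshold, so the full $4,490 applies.
Student Loan Interest Credit: income exceeds $215,900 by $4,700, which is 4 full-or-partial $1,500 increments; reduction = 4 × $36 = $144, leaving $414.
Health Coverage Credit: 12% of the $26,600 excess over $194,000 is $3,192; credit = $4,625 − $3,192 = $1,433.
Total: $6,631 + $4,490 + $414 + $1,433 = $12,968.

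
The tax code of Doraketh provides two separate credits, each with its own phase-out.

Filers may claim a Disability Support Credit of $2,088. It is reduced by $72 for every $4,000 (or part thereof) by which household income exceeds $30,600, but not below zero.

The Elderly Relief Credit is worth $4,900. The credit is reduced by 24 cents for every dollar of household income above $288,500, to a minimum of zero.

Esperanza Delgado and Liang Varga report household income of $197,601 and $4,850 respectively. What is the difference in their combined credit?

Esperanza ($197,601): Disability Support Credit: income exceeds $30,600 by $167,001 → 42 increments × $72 = $3,024 ≥ base, so the credit is $0. Elderly Relief Credit: $197,601 is at or below the $288,500 threshold, so the full $4,900 applies. total $0 + $4,900 = $4,900
Liang ($4,850): Disability Support Credit: $4,850 is at or below the $30,600 threshold, so the full $2,088 applies. Elderly Relief Credit: $4,850 is at or below the $288,500 threshold, so the full $4,900 applies. total $2,088 + $4,900 = $6,988
Difference: |$4,900 − $6,988| = $2,088.

$2,088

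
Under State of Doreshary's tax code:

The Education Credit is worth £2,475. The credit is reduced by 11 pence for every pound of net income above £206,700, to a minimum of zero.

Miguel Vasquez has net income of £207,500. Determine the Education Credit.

Education Credit: 11% of the £800 excess over £206,700 is £88; credit = £2,475 − £88 = £2,387.

£2,387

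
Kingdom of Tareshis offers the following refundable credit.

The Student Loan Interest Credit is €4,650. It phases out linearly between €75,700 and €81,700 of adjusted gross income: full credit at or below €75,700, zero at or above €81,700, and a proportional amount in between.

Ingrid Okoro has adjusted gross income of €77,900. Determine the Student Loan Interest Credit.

Student Loan Interest Credit: €77,900 is €2,200 into a €6,000 phase-out range, leaving 3,800/6,000 of the credit: €4,650 × 3,800/6,000 = €2,945.

€2,945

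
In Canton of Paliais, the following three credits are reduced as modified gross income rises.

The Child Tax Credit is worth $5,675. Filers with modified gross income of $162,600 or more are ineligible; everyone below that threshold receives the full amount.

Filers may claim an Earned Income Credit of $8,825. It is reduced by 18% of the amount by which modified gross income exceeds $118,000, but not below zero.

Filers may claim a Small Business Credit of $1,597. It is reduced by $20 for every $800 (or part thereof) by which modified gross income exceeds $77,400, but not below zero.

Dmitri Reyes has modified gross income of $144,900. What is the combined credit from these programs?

Child Tax Credit: $144,900 is below the $162,600 cutoff, so the full $5,675 applies.
Earned Income Credit: 18% of the $26,900 excess over $118,000 is $4,842; credit = $8,825 − $4,842 = $3,983.
Small Business Credit: income exceeds $77,400 by $67,500 → 85 increments × $20 = $1,700 ≥ base, so the credit is $0.
Total: $5,675 + $3,983 + $0 = $9,658.

$9,658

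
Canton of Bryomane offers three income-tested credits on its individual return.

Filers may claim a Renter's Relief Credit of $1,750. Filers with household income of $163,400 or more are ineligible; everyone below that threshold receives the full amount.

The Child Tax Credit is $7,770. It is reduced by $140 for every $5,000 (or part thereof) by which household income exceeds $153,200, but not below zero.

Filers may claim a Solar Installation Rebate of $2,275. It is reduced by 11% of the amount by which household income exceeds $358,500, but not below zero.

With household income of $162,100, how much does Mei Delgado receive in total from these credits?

$11,515

Renter's Relief Credit: $162,100 is below the $163,400 cutoff, so the full $1,750 applies.
Child Tax Credit: income exceeds $153,200 by $8,900, which is 2 full-or-partial $5,000 increments; reduction = 2 × $140 = $280, leaving $7,490.
Solar Installation Rebate: $162,100 is at or below the $358,500 threshold, so the full $2,275 applies.
Total: $1,750 + $7,490 + $2,275 = $11,515.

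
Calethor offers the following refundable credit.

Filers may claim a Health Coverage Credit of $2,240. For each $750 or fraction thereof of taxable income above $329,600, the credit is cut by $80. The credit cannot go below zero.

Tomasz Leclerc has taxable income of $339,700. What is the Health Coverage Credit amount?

Health Coverage Credit: income exceeds $329,600 by $10,100, which is 14 full-or-partial $750 increments; reduction = 14 × $80 = $1,120, leaving $1,120.

$1,120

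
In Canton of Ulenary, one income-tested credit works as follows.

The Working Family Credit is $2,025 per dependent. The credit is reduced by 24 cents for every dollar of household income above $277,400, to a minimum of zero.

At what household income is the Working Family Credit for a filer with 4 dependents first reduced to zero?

Full credit = 4 × $2,025 = $8,100.
The credit falls by 24% of each dollar above $277,400, so it reaches zero when the excess is $8,100 / 24% = $33,750: income = $277,400 + $33,750 = $311,150.

$311,150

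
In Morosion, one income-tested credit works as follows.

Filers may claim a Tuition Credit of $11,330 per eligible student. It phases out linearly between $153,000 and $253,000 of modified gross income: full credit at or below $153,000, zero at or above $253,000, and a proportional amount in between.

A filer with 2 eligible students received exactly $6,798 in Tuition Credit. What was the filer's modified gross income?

$223,000

Full credit = 2 × $11,330 = $22,660.
$6,798 is 6,798/22,660 of the full $22,660, so 15,862/22,660 of the $100,000 range has been used: income = $153,000 + $100,000 × 15,862/22,660 = $223,000.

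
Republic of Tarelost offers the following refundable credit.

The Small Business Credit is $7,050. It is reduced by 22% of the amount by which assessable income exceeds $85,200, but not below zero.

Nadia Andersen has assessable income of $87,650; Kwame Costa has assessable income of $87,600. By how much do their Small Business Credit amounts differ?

Nadia ($87,650): Small Business Credit: 22% of the $2,450 excess over $85,200 is $539; credit = $7,050 − $539 = $6,511.
Kwame ($87,600): Small Business Credit: 22% of the $2,400 excess over $85,200 is $528; credit = $7,050 − $528 = $6,522.
Difference: |$6,511 − $6,522| = $11.

$11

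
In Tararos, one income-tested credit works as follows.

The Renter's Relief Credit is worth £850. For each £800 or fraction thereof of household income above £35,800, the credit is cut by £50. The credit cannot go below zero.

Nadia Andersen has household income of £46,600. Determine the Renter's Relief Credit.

Renter's Relief Credit: income exceeds £35,800 by £10,800, which is 14 full-or-partial £800 increments; reduction = 14 × £50 = £700, leaving £150.

£150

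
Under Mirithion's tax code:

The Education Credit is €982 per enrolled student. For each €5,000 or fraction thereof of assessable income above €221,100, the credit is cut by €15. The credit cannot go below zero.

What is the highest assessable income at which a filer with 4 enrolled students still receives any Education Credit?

€1,526,100

Full credit = 4 × €982 = €3,928.
After 261 increments the reduction is 261 × €15 = €3,915, leaving €13; one more increment wipes it out. Increment 261 ends at excess 261 × €5,000 = €1,305,000, so the highest qualifying income is €221,100 + €1,305,000 = €1,526,100.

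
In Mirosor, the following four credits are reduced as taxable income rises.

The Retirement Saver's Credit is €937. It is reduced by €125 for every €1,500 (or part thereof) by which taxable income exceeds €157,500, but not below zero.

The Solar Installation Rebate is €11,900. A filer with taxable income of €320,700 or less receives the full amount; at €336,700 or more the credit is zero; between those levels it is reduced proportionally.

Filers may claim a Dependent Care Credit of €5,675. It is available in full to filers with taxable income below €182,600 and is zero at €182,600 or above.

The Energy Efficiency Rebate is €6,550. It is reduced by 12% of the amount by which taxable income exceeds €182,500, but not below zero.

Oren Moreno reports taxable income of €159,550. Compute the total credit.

€24,812

Retirement Saver's Credit: income exceeds €157,500 by €2,050, which is 2 full-or-partial €1,500 increments; reduction = 2 × €125 = €250, leaving €687.
Solar Installation Rebate: €159,550 is at or below the €320,700 threshold, so the full €11,900 applies.
Dependent Care Credit: €159,550 is below the €182,600 cutoff, so the full €5,675 applies.
Energy Efficiency Rebate: €159,550 is at or below the €182,500 threshold, so the full €6,550 applies.
Total: €687 + €11,900 + €5,675 + €6,550 = €24,812.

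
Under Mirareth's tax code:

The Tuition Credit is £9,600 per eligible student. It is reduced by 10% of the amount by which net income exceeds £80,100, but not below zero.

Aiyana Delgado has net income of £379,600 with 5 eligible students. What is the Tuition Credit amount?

£18,050

Tuition Credit: base = 5 × £9,600 = £48,000. 10% of the £299,500 excess over £80,100 is £29,950; credit = £48,000 − £29,950 = £18,050.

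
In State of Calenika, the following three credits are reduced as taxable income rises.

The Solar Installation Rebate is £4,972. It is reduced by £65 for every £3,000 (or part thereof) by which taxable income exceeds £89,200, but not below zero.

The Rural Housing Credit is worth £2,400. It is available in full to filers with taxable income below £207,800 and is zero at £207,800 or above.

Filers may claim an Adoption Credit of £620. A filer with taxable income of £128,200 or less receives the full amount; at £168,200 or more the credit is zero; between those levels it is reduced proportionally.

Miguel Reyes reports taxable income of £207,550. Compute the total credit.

Solar Installation Rebate: income exceeds £89,200 by £118,350, which is 40 full-or-partial £3,000 increments; reduction = 40 × £65 = £2,600, leaving £2,372.
Rural Housing Credit: £207,550 is below the £207,800 cutoff, so the full £2,400 applies.
Adoption Credit: £207,550 is at or above £168,200, so the credit is £0.
Total: £2,372 + £2,400 + £0 = £4,772.

£4,772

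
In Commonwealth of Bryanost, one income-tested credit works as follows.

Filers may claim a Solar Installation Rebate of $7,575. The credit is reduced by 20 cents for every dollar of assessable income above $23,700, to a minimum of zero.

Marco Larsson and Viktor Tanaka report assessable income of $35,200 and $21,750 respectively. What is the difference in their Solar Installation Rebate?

Marco ($35,200): Solar Installation Rebate: 20% of the $11,500 excess over $23,700 is $2,300; credit = $7,575 − $2,300 = $5,275.
Viktor ($21,750): Solar Installation Rebate: $21,750 is at or below the $23,700 threshold, so the full $7,575 applies.
Difference: |$5,275 − $7,575| = $2,300.

$2,300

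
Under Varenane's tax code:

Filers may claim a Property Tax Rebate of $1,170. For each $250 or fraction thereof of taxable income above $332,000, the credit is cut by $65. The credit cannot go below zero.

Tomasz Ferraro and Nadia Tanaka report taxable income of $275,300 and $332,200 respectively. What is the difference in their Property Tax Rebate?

Tomasz ($275,300): Property Tax Rebate: $275,300 is at or below the $332,000 threshold, so the full $1,170 applies.
Nadia ($332,200): Property Tax Rebate: income exceeds $332,000 by $200, which is 1 full-or-partial $250 increment; reduction = 1 × $65 = $65, leaving $1,105.
Difference: |$1,170 − $1,105| = $65.

$65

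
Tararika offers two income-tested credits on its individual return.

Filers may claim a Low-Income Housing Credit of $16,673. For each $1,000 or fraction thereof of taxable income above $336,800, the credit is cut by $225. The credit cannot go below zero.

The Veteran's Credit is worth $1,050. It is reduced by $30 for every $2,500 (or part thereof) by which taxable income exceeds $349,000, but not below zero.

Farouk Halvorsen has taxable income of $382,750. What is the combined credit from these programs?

$6,953

Low-Income Housing Credit: income exceeds $336,800 by $45,950, which is 46 full-or-partial $1,000 increments; reduction = 46 × $225 = $10,350, leaving $6,323.
Veteran's Credit: income exceeds $349,000 by $33,750, which is 14 full-or-partial $2,500 increments; reduction = 14 × $30 = $420, leaving $630.
Total: $6,323 + $630 = $6,953.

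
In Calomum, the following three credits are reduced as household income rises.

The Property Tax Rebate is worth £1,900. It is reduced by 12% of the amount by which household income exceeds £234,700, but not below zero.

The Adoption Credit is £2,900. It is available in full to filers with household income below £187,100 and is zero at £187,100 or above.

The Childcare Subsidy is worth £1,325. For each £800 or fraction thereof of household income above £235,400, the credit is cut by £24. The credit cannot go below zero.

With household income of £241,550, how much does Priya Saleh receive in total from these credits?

£2,211

Property Tax Rebate: 12% of the £6,850 excess over £234,700 is £822; credit = £1,900 − £822 = £1,078.
Adoption Credit: £241,550 meets or exceeds the £187,100 cutoff, so the credit is £0.
Childcare Subsidy: income exceeds £235,400 by £6,150, which is 8 full-or-partial £800 increments; reduction = 8 × £24 = £192, leaving £1,133.
Total: £1,078 + £0 + £1,133 = £2,211.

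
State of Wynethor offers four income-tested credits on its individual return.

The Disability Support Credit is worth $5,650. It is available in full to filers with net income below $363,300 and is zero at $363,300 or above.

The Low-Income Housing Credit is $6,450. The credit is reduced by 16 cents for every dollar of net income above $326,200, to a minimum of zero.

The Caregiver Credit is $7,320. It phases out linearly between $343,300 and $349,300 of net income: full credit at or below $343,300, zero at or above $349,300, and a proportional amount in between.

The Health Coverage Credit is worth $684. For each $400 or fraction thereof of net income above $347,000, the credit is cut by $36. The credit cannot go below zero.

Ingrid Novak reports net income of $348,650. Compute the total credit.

$9,805

Disability Support Credit: $348,650 is below the $363,300 cutoff, so the full $5,650 applies.
Low-Income Housing Credit: 16% of the $22,450 excess over $326,200 is $3,592; credit = $6,450 − $3,592 = $2,858.
Caregiver Credit: $348,650 is $5,350 into a $6,000 phase-out range, leaving 650/6,000 of the credit: $7,320 × 650/6,000 = $793.
Health Coverage Credit: income exceeds $347,000 by $1,650, which is 5 full-or-partial $400 increments; reduction = 5 × $36 = $180, leaving $504.
Total: $5,650 + $2,858 + $793 + $504 = $9,805.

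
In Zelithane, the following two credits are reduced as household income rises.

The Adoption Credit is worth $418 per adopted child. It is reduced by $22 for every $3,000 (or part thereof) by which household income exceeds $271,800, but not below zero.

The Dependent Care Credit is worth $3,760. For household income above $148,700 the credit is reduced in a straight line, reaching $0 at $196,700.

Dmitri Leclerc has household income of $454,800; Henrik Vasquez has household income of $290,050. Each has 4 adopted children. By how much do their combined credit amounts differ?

$1,188

Dmitri ($454,800): Adoption Credit: base = 4 × $418 = $1,672. income exceeds $271,800 by $183,000, which is 61 full-or-partial $3,000 increments; reduction = 61 × $22 = $1,342, leaving $330. Dependent Care Credit: $454,800 is at or above $196,700, so the credit is $0. total $330 + $0 = $330
Henrik ($290,050): Adoption Credit: base = 4 × $418 = $1,672. income exceeds $271,800 by $18,250, which is 7 full-or-partial $3,000 increments; reduction = 7 × $22 = $154, leaving $1,518. Dependent Care Credit: $290,050 is at or above $196,700, so the credit is $0. total $1,518 + $0 = $1,518
Difference: |$330 − $1,518| = $1,188.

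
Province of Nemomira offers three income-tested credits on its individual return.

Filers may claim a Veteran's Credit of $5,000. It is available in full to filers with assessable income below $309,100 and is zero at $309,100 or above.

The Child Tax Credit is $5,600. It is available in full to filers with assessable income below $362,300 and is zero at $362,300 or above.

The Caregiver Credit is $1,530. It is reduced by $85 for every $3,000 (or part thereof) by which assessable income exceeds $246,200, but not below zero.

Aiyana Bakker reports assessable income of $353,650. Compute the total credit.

Veteran's Credit: $353,650 meets or exceeds the $309,100 cutoff, so the credit is $0.
Child Tax Credit: $353,650 is below the $362,300 cutoff, so the full $5,600 applies.
Caregiver Credit: income exceeds $246,200 by $107,450 → 36 increments × $85 = $3,060 ≥ base, so the credit is $0.
Total: $0 + $5,600 + $0 = $5,600.

$5,600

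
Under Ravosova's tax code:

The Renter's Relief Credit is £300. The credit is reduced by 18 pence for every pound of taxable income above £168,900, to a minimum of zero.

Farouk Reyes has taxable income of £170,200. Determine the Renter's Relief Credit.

Renter's Relief Credit: 18% of the £1,300 excess over £168,900 is £234; credit = £300 − £234 = £66.

£66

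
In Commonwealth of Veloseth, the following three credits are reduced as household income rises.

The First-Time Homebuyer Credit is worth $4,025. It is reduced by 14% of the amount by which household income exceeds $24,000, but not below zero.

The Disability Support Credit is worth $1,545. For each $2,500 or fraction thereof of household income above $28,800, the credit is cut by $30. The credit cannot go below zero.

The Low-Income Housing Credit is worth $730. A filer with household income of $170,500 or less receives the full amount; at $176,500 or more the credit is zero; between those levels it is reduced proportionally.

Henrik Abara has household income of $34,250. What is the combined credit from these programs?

First-Time Homebuyer Credit: 14% of the $10,250 excess over $24,000 is $1,435; credit = $4,025 − $1,435 = $2,590.
Disability Support Credit: income exceeds $28,800 by $5,450, which is 3 full-or-partial $2,500 increments; reduction = 3 × $30 = $90, leaving $1,455.
Low-Income Housing Credit: $34,250 is at or below the $170,500 threshold, so the full $730 applies.
Total: $2,590 + $1,455 + $730 = $4,775.

$4,775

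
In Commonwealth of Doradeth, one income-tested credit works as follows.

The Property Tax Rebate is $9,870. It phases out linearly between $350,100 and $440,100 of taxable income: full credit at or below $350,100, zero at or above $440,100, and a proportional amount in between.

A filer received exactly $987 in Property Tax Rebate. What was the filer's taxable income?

$987 is 987/9,870 of the full $9,870, so 8,883/9,870 of the $90,000 range has been used: income = $350,100 + $90,000 × 8,883/9,870 = $431,100.

$431,100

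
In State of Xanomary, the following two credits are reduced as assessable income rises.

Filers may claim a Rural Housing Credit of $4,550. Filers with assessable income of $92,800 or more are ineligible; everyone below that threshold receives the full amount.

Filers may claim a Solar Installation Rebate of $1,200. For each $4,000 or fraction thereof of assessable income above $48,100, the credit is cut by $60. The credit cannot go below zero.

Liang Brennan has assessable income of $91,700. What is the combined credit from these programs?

$5,090

Rural Housing Credit: $91,700 is below the $92,800 cutoff, so the full $4,550 applies.
Solar Installation Rebate: income exceeds $48,100 by $43,600, which is 11 full-or-partial $4,000 increments; reduction = 11 × $60 = $660, leaving $540.
Total: $4,550 + $540 = $5,090.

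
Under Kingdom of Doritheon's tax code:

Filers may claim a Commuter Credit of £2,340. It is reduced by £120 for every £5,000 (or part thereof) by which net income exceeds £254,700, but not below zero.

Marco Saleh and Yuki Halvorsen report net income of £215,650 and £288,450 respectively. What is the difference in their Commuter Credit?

£840

Marco (£215,650): Commuter Credit: £215,650 is at or below the £254,700 threshold, so the full £2,340 applies.
Yuki (£288,450): Commuter Credit: income exceeds £254,700 by £33,750, which is 7 full-or-partial £5,000 increments; reduction = 7 × £120 = £840, leaving £1,500.
Difference: |£2,340 − £1,500| = £840.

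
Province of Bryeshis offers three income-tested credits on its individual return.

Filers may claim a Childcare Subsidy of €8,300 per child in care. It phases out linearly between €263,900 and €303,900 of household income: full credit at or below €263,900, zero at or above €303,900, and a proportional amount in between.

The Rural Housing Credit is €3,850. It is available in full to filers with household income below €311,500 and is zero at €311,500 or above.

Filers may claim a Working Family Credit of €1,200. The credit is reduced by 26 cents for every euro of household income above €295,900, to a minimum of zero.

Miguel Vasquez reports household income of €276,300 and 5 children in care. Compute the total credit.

Childcare Subsidy: base = 5 × €8,300 = €41,500. €276,300 is €12,400 into a €40,000 phase-out range, leaving 27,600/40,000 of the credit: €41,500 × 27,600/40,000 = €28,635.
Rural Housing Credit: €276,300 is below the €311,500 cutoff, so the full €3,850 applies.
Working Family Credit: €276,300 is at or below the €295,900 threshold, so the full €1,200 applies.
Total: €28,635 + €3,850 + €1,200 = €33,685.

€33,685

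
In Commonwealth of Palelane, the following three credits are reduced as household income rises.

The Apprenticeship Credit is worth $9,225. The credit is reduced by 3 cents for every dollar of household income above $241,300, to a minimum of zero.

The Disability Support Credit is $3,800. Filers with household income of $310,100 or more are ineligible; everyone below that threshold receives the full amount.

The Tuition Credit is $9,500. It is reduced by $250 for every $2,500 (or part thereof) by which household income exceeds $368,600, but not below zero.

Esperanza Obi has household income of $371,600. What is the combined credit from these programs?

$14,316

Apprenticeship Credit: 3% of the $130,300 excess over $241,300 is $3,909; credit = $9,225 − $3,909 = $5,316.
Disability Support Credit: $371,600 meets or exceeds the $310,100 cutoff, so the credit is $0.
Tuition Credit: income exceeds $368,600 by $3,000, which is 2 full-or-partial $2,500 increments; reduction = 2 × $250 = $500, leaving $9,000.
Total: $5,316 + $0 + $9,000 = $14,316.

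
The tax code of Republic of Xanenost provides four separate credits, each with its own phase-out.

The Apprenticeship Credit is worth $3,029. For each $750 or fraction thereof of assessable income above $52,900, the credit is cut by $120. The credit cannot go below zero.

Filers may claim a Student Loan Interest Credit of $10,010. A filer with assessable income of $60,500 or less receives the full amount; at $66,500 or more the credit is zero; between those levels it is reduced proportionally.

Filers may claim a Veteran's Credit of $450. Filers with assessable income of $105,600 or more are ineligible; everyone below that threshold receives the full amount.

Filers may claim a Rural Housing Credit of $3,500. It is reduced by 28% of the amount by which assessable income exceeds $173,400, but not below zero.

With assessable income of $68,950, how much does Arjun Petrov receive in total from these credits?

Apprenticeship Credit: income exceeds $52,900 by $16,050, which is 22 full-or-partial $750 increments; reduction = 22 × $120 = $2,640, leaving $389.
Student Loan Interest Credit: $68,950 is at or above $66,500, so the credit is $0.
Veteran's Credit: $68,950 is below the $105,600 cutoff, so the full $450 applies.
Rural Housing Credit: $68,950 is at or below the $173,400 threshold, so the full $3,500 applies.
Total: $389 + $0 + $450 + $3,500 = $4,339.

$4,339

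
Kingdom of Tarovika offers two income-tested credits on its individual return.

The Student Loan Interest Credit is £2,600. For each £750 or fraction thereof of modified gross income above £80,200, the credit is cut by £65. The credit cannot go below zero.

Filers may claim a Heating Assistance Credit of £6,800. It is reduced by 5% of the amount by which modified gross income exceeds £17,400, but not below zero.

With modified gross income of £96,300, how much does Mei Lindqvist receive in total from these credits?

£4,025

Student Loan Interest Credit: income exceeds £80,200 by £16,100, which is 22 full-or-partial £750 increments; reduction = 22 × £65 = £1,430, leaving £1,170.
Heating Assistance Credit: 5% of the £78,900 excess over £17,400 is £3,945; credit = £6,800 − £3,945 = £2,855.
Total: £1,170 + £2,855 = £4,025.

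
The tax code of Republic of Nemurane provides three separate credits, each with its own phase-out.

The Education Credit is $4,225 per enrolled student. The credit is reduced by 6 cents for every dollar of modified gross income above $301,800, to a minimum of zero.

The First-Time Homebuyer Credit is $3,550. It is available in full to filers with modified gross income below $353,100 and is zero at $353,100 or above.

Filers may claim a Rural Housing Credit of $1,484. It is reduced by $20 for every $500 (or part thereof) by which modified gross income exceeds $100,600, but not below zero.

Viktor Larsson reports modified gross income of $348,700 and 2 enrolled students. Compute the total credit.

$9,186

Education Credit: base = 2 × $4,225 = $8,450. 6% of the $46,900 excess over $301,800 is $2,814; credit = $8,450 − $2,814 = $5,636.
First-Time Homebuyer Credit: $348,700 is below the $353,100 cutoff, so the full $3,550 applies.
Rural Housing Credit: income exceeds $100,600 by $248,100 → 497 increments × $20 = $9,940 ≥ base, so the credit is $0.
Total: $5,636 + $3,550 + $0 = $9,186.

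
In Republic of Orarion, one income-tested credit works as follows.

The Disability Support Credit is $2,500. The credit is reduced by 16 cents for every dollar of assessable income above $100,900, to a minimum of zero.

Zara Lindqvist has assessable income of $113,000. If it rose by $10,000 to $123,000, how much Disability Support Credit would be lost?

At $113,000 — 16% of the $12,100 excess over $100,900 is $1,936; credit = $2,500 − $1,936 = $564.
At $123,000 — 16% of the $22,100 excess over $100,900 is $3,536 ≥ base, so the credit is $0.
Lost: $564 − $0 = $564.

$564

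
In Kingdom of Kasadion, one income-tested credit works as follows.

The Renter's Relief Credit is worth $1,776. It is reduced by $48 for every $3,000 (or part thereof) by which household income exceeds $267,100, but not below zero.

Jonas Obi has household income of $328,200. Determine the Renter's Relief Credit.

Renter's Relief Credit: income exceeds $267,100 by $61,100, which is 21 full-or-partial $3,000 increments; reduction = 21 × $48 = $1,008, leaving $768.

$768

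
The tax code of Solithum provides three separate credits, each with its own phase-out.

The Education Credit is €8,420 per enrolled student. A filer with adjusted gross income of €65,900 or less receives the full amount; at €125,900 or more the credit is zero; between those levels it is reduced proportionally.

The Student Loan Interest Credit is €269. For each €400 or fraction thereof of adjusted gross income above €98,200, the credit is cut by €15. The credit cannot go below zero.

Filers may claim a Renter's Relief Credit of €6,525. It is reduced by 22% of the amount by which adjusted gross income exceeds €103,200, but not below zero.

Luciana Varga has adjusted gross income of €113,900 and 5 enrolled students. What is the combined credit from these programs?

Education Credit: base = 5 × €8,420 = €42,100. €113,900 is €48,000 into a €60,000 phase-out range, leaving 12,000/60,000 of the credit: €42,100 × 12,000/60,000 = €8,420.
Student Loan Interest Credit: income exceeds €98,200 by €15,700 → 40 increments × €15 = €600 ≥ base, so the credit is €0.
Renter's Relief Credit: 22% of the €10,700 excess over €103,200 is €2,354; credit = €6,525 − €2,354 = €4,171.
Total: €8,420 + €0 + €4,171 = €12,591.

€12,591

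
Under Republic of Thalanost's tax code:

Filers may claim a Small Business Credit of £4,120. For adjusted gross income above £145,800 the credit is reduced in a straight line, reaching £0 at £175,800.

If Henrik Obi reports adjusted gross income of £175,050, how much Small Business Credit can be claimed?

£103

Small Business Credit: £175,050 is £29,250 into a £30,000 phase-out range, leaving 750/30,000 of the credit: £4,120 × 750/30,000 = £103.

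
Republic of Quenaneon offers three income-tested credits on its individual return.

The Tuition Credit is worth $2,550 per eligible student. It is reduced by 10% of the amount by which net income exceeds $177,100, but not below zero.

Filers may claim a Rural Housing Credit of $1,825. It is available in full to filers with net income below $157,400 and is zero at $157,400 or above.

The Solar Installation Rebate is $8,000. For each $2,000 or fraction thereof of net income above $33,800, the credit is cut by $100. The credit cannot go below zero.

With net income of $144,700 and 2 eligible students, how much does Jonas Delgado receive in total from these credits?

$9,325

Tuition Credit: base = 2 × $2,550 = $5,100. $144,700 is at or below the $177,100 threshold, so the full $5,100 applies.
Rural Housing Credit: $144,700 is below the $157,400 cutoff, so the full $1,825 applies.
Solar Installation Rebate: income exceeds $33,800 by $110,900, which is 56 full-or-partial $2,000 increments; reduction = 56 × $100 = $5,600, leaving $2,400.
Total: $5,100 + $1,825 + $2,400 = $9,325.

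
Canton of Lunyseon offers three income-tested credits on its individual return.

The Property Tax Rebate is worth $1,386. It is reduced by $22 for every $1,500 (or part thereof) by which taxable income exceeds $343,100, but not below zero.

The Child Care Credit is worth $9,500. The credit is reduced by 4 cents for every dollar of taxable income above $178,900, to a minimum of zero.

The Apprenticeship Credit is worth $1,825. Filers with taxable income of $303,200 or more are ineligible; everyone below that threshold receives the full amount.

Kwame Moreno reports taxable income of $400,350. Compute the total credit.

$1,170

Property Tax Rebate: income exceeds $343,100 by $57,250, which is 39 full-or-partial $1,500 increments; reduction = 39 × $22 = $858, leaving $528.
Child Care Credit: 4% of the $221,450 excess over $178,900 is $8,858; credit = $9,500 − $8,858 = $642.
Apprenticeship Credit: $400,350 meets or exceeds the $303,200 cutoff, so the credit is $0.
Total: $528 + $642 + $0 = $1,170.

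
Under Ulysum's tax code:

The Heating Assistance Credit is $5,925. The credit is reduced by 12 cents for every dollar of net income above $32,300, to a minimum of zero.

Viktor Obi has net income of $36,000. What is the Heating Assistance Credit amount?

Heating Assistance Credit: 12% of the $3,700 excess over $32,300 is $444; credit = $5,925 − $444 = $5,481.

$5,481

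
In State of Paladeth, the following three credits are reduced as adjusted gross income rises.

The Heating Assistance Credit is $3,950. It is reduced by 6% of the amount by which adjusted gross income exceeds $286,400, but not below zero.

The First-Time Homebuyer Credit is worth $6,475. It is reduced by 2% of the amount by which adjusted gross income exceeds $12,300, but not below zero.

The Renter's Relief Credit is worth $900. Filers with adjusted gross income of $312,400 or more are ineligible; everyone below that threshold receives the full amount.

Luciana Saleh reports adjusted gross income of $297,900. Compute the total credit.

Heating Assistance Credit: 6% of the $11,500 excess over $286,400 is $690; credit = $3,950 − $690 = $3,260.
First-Time Homebuyer Credit: 2% of the $285,600 excess over $12,300 is $5,712; credit = $6,475 − $5,712 = $763.
Renter's Relief Credit: $297,900 is below the $312,400 cutoff, so the full $900 applies.
Total: $3,260 + $763 + $900 = $4,923.

$4,923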